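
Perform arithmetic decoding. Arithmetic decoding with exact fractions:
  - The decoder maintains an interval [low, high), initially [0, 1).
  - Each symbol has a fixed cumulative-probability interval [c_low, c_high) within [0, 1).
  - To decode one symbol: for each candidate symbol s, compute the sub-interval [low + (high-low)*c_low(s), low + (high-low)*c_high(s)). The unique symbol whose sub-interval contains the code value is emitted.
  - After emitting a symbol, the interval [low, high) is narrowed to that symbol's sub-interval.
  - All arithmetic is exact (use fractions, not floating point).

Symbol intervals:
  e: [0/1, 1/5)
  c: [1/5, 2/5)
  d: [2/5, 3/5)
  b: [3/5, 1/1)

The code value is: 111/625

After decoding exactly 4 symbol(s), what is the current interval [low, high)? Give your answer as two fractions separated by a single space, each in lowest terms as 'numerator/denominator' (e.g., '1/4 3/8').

Answer: 109/625 113/625

Derivation:
Step 1: interval [0/1, 1/1), width = 1/1 - 0/1 = 1/1
  'e': [0/1 + 1/1*0/1, 0/1 + 1/1*1/5) = [0/1, 1/5) <- contains code 111/625
  'c': [0/1 + 1/1*1/5, 0/1 + 1/1*2/5) = [1/5, 2/5)
  'd': [0/1 + 1/1*2/5, 0/1 + 1/1*3/5) = [2/5, 3/5)
  'b': [0/1 + 1/1*3/5, 0/1 + 1/1*1/1) = [3/5, 1/1)
  emit 'e', narrow to [0/1, 1/5)
Step 2: interval [0/1, 1/5), width = 1/5 - 0/1 = 1/5
  'e': [0/1 + 1/5*0/1, 0/1 + 1/5*1/5) = [0/1, 1/25)
  'c': [0/1 + 1/5*1/5, 0/1 + 1/5*2/5) = [1/25, 2/25)
  'd': [0/1 + 1/5*2/5, 0/1 + 1/5*3/5) = [2/25, 3/25)
  'b': [0/1 + 1/5*3/5, 0/1 + 1/5*1/1) = [3/25, 1/5) <- contains code 111/625
  emit 'b', narrow to [3/25, 1/5)
Step 3: interval [3/25, 1/5), width = 1/5 - 3/25 = 2/25
  'e': [3/25 + 2/25*0/1, 3/25 + 2/25*1/5) = [3/25, 17/125)
  'c': [3/25 + 2/25*1/5, 3/25 + 2/25*2/5) = [17/125, 19/125)
  'd': [3/25 + 2/25*2/5, 3/25 + 2/25*3/5) = [19/125, 21/125)
  'b': [3/25 + 2/25*3/5, 3/25 + 2/25*1/1) = [21/125, 1/5) <- contains code 111/625
  emit 'b', narrow to [21/125, 1/5)
Step 4: interval [21/125, 1/5), width = 1/5 - 21/125 = 4/125
  'e': [21/125 + 4/125*0/1, 21/125 + 4/125*1/5) = [21/125, 109/625)
  'c': [21/125 + 4/125*1/5, 21/125 + 4/125*2/5) = [109/625, 113/625) <- contains code 111/625
  'd': [21/125 + 4/125*2/5, 21/125 + 4/125*3/5) = [113/625, 117/625)
  'b': [21/125 + 4/125*3/5, 21/125 + 4/125*1/1) = [117/625, 1/5)
  emit 'c', narrow to [109/625, 113/625)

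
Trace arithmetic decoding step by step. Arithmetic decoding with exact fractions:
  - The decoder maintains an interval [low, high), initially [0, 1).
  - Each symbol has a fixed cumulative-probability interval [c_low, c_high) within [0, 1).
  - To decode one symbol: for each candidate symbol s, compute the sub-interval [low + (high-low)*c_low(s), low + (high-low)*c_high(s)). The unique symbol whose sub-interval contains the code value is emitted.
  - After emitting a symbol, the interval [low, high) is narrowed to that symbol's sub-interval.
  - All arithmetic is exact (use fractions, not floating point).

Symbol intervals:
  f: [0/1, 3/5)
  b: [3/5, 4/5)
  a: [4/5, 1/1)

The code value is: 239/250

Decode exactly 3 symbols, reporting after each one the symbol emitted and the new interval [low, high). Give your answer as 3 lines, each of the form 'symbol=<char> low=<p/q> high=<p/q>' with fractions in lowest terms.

Step 1: interval [0/1, 1/1), width = 1/1 - 0/1 = 1/1
  'f': [0/1 + 1/1*0/1, 0/1 + 1/1*3/5) = [0/1, 3/5)
  'b': [0/1 + 1/1*3/5, 0/1 + 1/1*4/5) = [3/5, 4/5)
  'a': [0/1 + 1/1*4/5, 0/1 + 1/1*1/1) = [4/5, 1/1) <- contains code 239/250
  emit 'a', narrow to [4/5, 1/1)
Step 2: interval [4/5, 1/1), width = 1/1 - 4/5 = 1/5
  'f': [4/5 + 1/5*0/1, 4/5 + 1/5*3/5) = [4/5, 23/25)
  'b': [4/5 + 1/5*3/5, 4/5 + 1/5*4/5) = [23/25, 24/25) <- contains code 239/250
  'a': [4/5 + 1/5*4/5, 4/5 + 1/5*1/1) = [24/25, 1/1)
  emit 'b', narrow to [23/25, 24/25)
Step 3: interval [23/25, 24/25), width = 24/25 - 23/25 = 1/25
  'f': [23/25 + 1/25*0/1, 23/25 + 1/25*3/5) = [23/25, 118/125)
  'b': [23/25 + 1/25*3/5, 23/25 + 1/25*4/5) = [118/125, 119/125)
  'a': [23/25 + 1/25*4/5, 23/25 + 1/25*1/1) = [119/125, 24/25) <- contains code 239/250
  emit 'a', narrow to [119/125, 24/25)

Answer: symbol=a low=4/5 high=1/1
symbol=b low=23/25 high=24/25
symbol=a low=119/125 high=24/25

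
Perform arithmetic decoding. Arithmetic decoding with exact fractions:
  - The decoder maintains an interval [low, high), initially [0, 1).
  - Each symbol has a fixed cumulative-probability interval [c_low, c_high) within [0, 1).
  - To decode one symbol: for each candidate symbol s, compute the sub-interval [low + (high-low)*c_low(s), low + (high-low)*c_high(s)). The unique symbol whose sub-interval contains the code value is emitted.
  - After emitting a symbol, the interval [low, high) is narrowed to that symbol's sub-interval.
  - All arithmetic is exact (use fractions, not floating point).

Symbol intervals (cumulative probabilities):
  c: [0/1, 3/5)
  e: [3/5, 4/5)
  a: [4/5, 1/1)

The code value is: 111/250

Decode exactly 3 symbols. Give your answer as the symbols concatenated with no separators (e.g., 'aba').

Step 1: interval [0/1, 1/1), width = 1/1 - 0/1 = 1/1
  'c': [0/1 + 1/1*0/1, 0/1 + 1/1*3/5) = [0/1, 3/5) <- contains code 111/250
  'e': [0/1 + 1/1*3/5, 0/1 + 1/1*4/5) = [3/5, 4/5)
  'a': [0/1 + 1/1*4/5, 0/1 + 1/1*1/1) = [4/5, 1/1)
  emit 'c', narrow to [0/1, 3/5)
Step 2: interval [0/1, 3/5), width = 3/5 - 0/1 = 3/5
  'c': [0/1 + 3/5*0/1, 0/1 + 3/5*3/5) = [0/1, 9/25)
  'e': [0/1 + 3/5*3/5, 0/1 + 3/5*4/5) = [9/25, 12/25) <- contains code 111/250
  'a': [0/1 + 3/5*4/5, 0/1 + 3/5*1/1) = [12/25, 3/5)
  emit 'e', narrow to [9/25, 12/25)
Step 3: interval [9/25, 12/25), width = 12/25 - 9/25 = 3/25
  'c': [9/25 + 3/25*0/1, 9/25 + 3/25*3/5) = [9/25, 54/125)
  'e': [9/25 + 3/25*3/5, 9/25 + 3/25*4/5) = [54/125, 57/125) <- contains code 111/250
  'a': [9/25 + 3/25*4/5, 9/25 + 3/25*1/1) = [57/125, 12/25)
  emit 'e', narrow to [54/125, 57/125)

Answer: cee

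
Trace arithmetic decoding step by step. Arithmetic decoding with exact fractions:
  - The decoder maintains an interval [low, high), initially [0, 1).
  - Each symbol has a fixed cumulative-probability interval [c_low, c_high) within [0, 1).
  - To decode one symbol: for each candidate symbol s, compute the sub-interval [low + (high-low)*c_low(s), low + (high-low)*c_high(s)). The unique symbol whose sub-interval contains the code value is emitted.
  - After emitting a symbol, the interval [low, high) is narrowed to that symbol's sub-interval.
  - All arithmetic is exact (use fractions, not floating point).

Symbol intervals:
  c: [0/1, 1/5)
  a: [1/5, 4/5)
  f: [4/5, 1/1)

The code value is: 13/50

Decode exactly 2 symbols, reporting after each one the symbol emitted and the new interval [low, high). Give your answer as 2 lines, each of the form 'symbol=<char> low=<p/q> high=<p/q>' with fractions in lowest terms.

Answer: symbol=a low=1/5 high=4/5
symbol=c low=1/5 high=8/25

Derivation:
Step 1: interval [0/1, 1/1), width = 1/1 - 0/1 = 1/1
  'c': [0/1 + 1/1*0/1, 0/1 + 1/1*1/5) = [0/1, 1/5)
  'a': [0/1 + 1/1*1/5, 0/1 + 1/1*4/5) = [1/5, 4/5) <- contains code 13/50
  'f': [0/1 + 1/1*4/5, 0/1 + 1/1*1/1) = [4/5, 1/1)
  emit 'a', narrow to [1/5, 4/5)
Step 2: interval [1/5, 4/5), width = 4/5 - 1/5 = 3/5
  'c': [1/5 + 3/5*0/1, 1/5 + 3/5*1/5) = [1/5, 8/25) <- contains code 13/50
  'a': [1/5 + 3/5*1/5, 1/5 + 3/5*4/5) = [8/25, 17/25)
  'f': [1/5 + 3/5*4/5, 1/5 + 3/5*1/1) = [17/25, 4/5)
  emit 'c', narrow to [1/5, 8/25)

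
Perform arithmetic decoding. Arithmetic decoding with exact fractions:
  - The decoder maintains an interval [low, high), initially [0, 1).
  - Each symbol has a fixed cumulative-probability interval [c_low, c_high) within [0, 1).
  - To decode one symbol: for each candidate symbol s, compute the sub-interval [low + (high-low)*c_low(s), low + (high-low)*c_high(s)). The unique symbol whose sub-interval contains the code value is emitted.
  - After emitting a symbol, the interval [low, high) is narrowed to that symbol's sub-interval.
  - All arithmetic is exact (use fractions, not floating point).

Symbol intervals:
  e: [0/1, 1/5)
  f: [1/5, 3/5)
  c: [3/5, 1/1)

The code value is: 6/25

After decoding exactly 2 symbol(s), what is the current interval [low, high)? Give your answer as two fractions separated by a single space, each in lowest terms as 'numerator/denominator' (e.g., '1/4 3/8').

Answer: 1/5 7/25

Derivation:
Step 1: interval [0/1, 1/1), width = 1/1 - 0/1 = 1/1
  'e': [0/1 + 1/1*0/1, 0/1 + 1/1*1/5) = [0/1, 1/5)
  'f': [0/1 + 1/1*1/5, 0/1 + 1/1*3/5) = [1/5, 3/5) <- contains code 6/25
  'c': [0/1 + 1/1*3/5, 0/1 + 1/1*1/1) = [3/5, 1/1)
  emit 'f', narrow to [1/5, 3/5)
Step 2: interval [1/5, 3/5), width = 3/5 - 1/5 = 2/5
  'e': [1/5 + 2/5*0/1, 1/5 + 2/5*1/5) = [1/5, 7/25) <- contains code 6/25
  'f': [1/5 + 2/5*1/5, 1/5 + 2/5*3/5) = [7/25, 11/25)
  'c': [1/5 + 2/5*3/5, 1/5 + 2/5*1/1) = [11/25, 3/5)
  emit 'e', narrow to [1/5, 7/25)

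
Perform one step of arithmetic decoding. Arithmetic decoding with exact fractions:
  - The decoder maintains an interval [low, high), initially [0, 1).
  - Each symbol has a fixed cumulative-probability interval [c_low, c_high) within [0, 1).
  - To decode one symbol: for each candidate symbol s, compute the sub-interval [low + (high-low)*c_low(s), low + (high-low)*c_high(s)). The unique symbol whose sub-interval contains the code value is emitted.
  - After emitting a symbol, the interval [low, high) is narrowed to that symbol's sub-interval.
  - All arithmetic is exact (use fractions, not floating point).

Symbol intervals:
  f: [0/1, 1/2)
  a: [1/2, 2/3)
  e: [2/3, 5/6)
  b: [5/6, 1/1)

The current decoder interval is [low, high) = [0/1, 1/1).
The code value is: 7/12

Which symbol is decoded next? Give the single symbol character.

Answer: a

Derivation:
Interval width = high − low = 1/1 − 0/1 = 1/1
Scaled code = (code − low) / width = (7/12 − 0/1) / 1/1 = 7/12
  f: [0/1, 1/2) 
  a: [1/2, 2/3) ← scaled code falls here ✓
  e: [2/3, 5/6) 
  b: [5/6, 1/1) 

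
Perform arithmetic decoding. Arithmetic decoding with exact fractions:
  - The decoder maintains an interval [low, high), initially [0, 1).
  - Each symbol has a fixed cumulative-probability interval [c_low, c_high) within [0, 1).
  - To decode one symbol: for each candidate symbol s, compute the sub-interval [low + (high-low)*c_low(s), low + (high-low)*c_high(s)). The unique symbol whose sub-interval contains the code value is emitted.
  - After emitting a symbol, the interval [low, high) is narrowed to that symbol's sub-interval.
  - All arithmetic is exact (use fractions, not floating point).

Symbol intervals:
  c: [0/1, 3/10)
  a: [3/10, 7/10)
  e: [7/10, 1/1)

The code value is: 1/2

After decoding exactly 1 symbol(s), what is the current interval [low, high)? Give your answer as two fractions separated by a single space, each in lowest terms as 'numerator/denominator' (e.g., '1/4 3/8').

Step 1: interval [0/1, 1/1), width = 1/1 - 0/1 = 1/1
  'c': [0/1 + 1/1*0/1, 0/1 + 1/1*3/10) = [0/1, 3/10)
  'a': [0/1 + 1/1*3/10, 0/1 + 1/1*7/10) = [3/10, 7/10) <- contains code 1/2
  'e': [0/1 + 1/1*7/10, 0/1 + 1/1*1/1) = [7/10, 1/1)
  emit 'a', narrow to [3/10, 7/10)

Answer: 3/10 7/10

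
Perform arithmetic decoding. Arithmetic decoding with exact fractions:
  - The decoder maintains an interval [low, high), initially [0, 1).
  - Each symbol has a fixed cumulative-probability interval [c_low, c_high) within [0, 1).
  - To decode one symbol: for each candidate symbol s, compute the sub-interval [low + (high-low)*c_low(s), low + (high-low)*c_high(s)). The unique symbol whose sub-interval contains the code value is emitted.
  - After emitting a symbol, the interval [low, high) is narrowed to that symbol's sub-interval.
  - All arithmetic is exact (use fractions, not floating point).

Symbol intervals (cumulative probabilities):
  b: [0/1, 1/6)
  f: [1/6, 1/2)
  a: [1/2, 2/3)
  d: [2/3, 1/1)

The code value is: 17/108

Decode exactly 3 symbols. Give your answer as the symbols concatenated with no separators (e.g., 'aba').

Answer: bdd

Derivation:
Step 1: interval [0/1, 1/1), width = 1/1 - 0/1 = 1/1
  'b': [0/1 + 1/1*0/1, 0/1 + 1/1*1/6) = [0/1, 1/6) <- contains code 17/108
  'f': [0/1 + 1/1*1/6, 0/1 + 1/1*1/2) = [1/6, 1/2)
  'a': [0/1 + 1/1*1/2, 0/1 + 1/1*2/3) = [1/2, 2/3)
  'd': [0/1 + 1/1*2/3, 0/1 + 1/1*1/1) = [2/3, 1/1)
  emit 'b', narrow to [0/1, 1/6)
Step 2: interval [0/1, 1/6), width = 1/6 - 0/1 = 1/6
  'b': [0/1 + 1/6*0/1, 0/1 + 1/6*1/6) = [0/1, 1/36)
  'f': [0/1 + 1/6*1/6, 0/1 + 1/6*1/2) = [1/36, 1/12)
  'a': [0/1 + 1/6*1/2, 0/1 + 1/6*2/3) = [1/12, 1/9)
  'd': [0/1 + 1/6*2/3, 0/1 + 1/6*1/1) = [1/9, 1/6) <- contains code 17/108
  emit 'd', narrow to [1/9, 1/6)
Step 3: interval [1/9, 1/6), width = 1/6 - 1/9 = 1/18
  'b': [1/9 + 1/18*0/1, 1/9 + 1/18*1/6) = [1/9, 13/108)
  'f': [1/9 + 1/18*1/6, 1/9 + 1/18*1/2) = [13/108, 5/36)
  'a': [1/9 + 1/18*1/2, 1/9 + 1/18*2/3) = [5/36, 4/27)
  'd': [1/9 + 1/18*2/3, 1/9 + 1/18*1/1) = [4/27, 1/6) <- contains code 17/108
  emit 'd', narrow to [4/27, 1/6)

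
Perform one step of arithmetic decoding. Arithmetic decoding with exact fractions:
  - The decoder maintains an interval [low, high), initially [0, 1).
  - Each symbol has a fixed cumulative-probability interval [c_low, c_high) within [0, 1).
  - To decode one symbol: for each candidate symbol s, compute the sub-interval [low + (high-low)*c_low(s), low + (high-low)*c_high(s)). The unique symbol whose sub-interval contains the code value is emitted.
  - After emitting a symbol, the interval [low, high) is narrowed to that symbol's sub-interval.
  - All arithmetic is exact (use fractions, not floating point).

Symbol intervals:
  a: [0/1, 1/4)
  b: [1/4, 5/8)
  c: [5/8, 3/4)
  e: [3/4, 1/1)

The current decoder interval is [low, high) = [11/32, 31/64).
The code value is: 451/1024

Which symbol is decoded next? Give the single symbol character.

Answer: c

Derivation:
Interval width = high − low = 31/64 − 11/32 = 9/64
Scaled code = (code − low) / width = (451/1024 − 11/32) / 9/64 = 11/16
  a: [0/1, 1/4) 
  b: [1/4, 5/8) 
  c: [5/8, 3/4) ← scaled code falls here ✓
  e: [3/4, 1/1) 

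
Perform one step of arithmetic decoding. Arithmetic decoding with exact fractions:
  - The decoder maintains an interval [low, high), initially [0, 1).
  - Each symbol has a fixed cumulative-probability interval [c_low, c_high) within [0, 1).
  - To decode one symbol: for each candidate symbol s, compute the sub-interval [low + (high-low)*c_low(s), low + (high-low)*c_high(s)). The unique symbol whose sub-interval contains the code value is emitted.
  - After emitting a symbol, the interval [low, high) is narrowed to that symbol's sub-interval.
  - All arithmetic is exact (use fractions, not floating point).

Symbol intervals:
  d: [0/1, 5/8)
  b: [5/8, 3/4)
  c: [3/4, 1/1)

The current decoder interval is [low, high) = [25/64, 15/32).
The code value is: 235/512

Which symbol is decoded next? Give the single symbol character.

Answer: c

Derivation:
Interval width = high − low = 15/32 − 25/64 = 5/64
Scaled code = (code − low) / width = (235/512 − 25/64) / 5/64 = 7/8
  d: [0/1, 5/8) 
  b: [5/8, 3/4) 
  c: [3/4, 1/1) ← scaled code falls here ✓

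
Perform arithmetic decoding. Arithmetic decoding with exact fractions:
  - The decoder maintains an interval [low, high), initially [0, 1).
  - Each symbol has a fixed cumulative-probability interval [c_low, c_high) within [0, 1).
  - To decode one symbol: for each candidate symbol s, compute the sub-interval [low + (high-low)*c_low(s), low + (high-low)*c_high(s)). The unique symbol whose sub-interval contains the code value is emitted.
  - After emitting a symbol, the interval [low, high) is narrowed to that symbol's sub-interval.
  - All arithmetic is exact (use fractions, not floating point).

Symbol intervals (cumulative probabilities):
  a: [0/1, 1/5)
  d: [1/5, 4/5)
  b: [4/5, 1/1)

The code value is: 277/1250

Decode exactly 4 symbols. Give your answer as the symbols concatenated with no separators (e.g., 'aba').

Answer: daab

Derivation:
Step 1: interval [0/1, 1/1), width = 1/1 - 0/1 = 1/1
  'a': [0/1 + 1/1*0/1, 0/1 + 1/1*1/5) = [0/1, 1/5)
  'd': [0/1 + 1/1*1/5, 0/1 + 1/1*4/5) = [1/5, 4/5) <- contains code 277/1250
  'b': [0/1 + 1/1*4/5, 0/1 + 1/1*1/1) = [4/5, 1/1)
  emit 'd', narrow to [1/5, 4/5)
Step 2: interval [1/5, 4/5), width = 4/5 - 1/5 = 3/5
  'a': [1/5 + 3/5*0/1, 1/5 + 3/5*1/5) = [1/5, 8/25) <- contains code 277/1250
  'd': [1/5 + 3/5*1/5, 1/5 + 3/5*4/5) = [8/25, 17/25)
  'b': [1/5 + 3/5*4/5, 1/5 + 3/5*1/1) = [17/25, 4/5)
  emit 'a', narrow to [1/5, 8/25)
Step 3: interval [1/5, 8/25), width = 8/25 - 1/5 = 3/25
  'a': [1/5 + 3/25*0/1, 1/5 + 3/25*1/5) = [1/5, 28/125) <- contains code 277/1250
  'd': [1/5 + 3/25*1/5, 1/5 + 3/25*4/5) = [28/125, 37/125)
  'b': [1/5 + 3/25*4/5, 1/5 + 3/25*1/1) = [37/125, 8/25)
  emit 'a', narrow to [1/5, 28/125)
Step 4: interval [1/5, 28/125), width = 28/125 - 1/5 = 3/125
  'a': [1/5 + 3/125*0/1, 1/5 + 3/125*1/5) = [1/5, 128/625)
  'd': [1/5 + 3/125*1/5, 1/5 + 3/125*4/5) = [128/625, 137/625)
  'b': [1/5 + 3/125*4/5, 1/5 + 3/125*1/1) = [137/625, 28/125) <- contains code 277/1250
  emit 'b', narrow to [137/625, 28/125)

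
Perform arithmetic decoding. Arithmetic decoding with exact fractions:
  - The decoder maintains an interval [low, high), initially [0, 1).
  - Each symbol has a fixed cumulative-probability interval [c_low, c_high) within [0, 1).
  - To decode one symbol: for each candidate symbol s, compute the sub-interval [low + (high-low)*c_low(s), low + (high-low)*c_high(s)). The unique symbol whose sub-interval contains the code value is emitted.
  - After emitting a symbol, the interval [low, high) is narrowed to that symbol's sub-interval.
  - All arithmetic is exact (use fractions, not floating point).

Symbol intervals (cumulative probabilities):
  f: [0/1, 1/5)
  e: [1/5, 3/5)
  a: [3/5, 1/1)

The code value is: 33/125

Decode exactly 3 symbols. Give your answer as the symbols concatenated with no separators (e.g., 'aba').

Step 1: interval [0/1, 1/1), width = 1/1 - 0/1 = 1/1
  'f': [0/1 + 1/1*0/1, 0/1 + 1/1*1/5) = [0/1, 1/5)
  'e': [0/1 + 1/1*1/5, 0/1 + 1/1*3/5) = [1/5, 3/5) <- contains code 33/125
  'a': [0/1 + 1/1*3/5, 0/1 + 1/1*1/1) = [3/5, 1/1)
  emit 'e', narrow to [1/5, 3/5)
Step 2: interval [1/5, 3/5), width = 3/5 - 1/5 = 2/5
  'f': [1/5 + 2/5*0/1, 1/5 + 2/5*1/5) = [1/5, 7/25) <- contains code 33/125
  'e': [1/5 + 2/5*1/5, 1/5 + 2/5*3/5) = [7/25, 11/25)
  'a': [1/5 + 2/5*3/5, 1/5 + 2/5*1/1) = [11/25, 3/5)
  emit 'f', narrow to [1/5, 7/25)
Step 3: interval [1/5, 7/25), width = 7/25 - 1/5 = 2/25
  'f': [1/5 + 2/25*0/1, 1/5 + 2/25*1/5) = [1/5, 27/125)
  'e': [1/5 + 2/25*1/5, 1/5 + 2/25*3/5) = [27/125, 31/125)
  'a': [1/5 + 2/25*3/5, 1/5 + 2/25*1/1) = [31/125, 7/25) <- contains code 33/125
  emit 'a', narrow to [31/125, 7/25)

Answer: efa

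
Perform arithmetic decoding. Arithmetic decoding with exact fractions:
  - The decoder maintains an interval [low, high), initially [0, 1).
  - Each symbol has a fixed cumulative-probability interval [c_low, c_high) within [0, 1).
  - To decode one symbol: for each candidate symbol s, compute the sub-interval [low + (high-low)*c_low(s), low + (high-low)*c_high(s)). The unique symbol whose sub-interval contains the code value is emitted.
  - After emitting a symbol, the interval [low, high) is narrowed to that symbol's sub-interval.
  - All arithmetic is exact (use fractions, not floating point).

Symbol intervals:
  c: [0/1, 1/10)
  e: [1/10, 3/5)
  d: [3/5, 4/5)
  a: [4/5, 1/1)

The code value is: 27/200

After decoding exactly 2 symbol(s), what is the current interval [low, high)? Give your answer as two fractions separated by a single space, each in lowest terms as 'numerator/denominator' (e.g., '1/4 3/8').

Step 1: interval [0/1, 1/1), width = 1/1 - 0/1 = 1/1
  'c': [0/1 + 1/1*0/1, 0/1 + 1/1*1/10) = [0/1, 1/10)
  'e': [0/1 + 1/1*1/10, 0/1 + 1/1*3/5) = [1/10, 3/5) <- contains code 27/200
  'd': [0/1 + 1/1*3/5, 0/1 + 1/1*4/5) = [3/5, 4/5)
  'a': [0/1 + 1/1*4/5, 0/1 + 1/1*1/1) = [4/5, 1/1)
  emit 'e', narrow to [1/10, 3/5)
Step 2: interval [1/10, 3/5), width = 3/5 - 1/10 = 1/2
  'c': [1/10 + 1/2*0/1, 1/10 + 1/2*1/10) = [1/10, 3/20) <- contains code 27/200
  'e': [1/10 + 1/2*1/10, 1/10 + 1/2*3/5) = [3/20, 2/5)
  'd': [1/10 + 1/2*3/5, 1/10 + 1/2*4/5) = [2/5, 1/2)
  'a': [1/10 + 1/2*4/5, 1/10 + 1/2*1/1) = [1/2, 3/5)
  emit 'c', narrow to [1/10, 3/20)

Answer: 1/10 3/20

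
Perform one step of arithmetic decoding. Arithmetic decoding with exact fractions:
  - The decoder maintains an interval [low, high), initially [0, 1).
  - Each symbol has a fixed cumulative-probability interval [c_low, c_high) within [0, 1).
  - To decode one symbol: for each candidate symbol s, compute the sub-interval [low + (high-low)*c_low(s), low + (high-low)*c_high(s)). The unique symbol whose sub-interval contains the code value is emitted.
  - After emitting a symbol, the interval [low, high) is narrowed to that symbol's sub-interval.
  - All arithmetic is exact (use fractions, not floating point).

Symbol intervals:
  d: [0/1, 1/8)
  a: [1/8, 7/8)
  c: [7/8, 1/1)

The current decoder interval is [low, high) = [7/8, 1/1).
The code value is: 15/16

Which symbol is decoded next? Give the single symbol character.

Answer: a

Derivation:
Interval width = high − low = 1/1 − 7/8 = 1/8
Scaled code = (code − low) / width = (15/16 − 7/8) / 1/8 = 1/2
  d: [0/1, 1/8) 
  a: [1/8, 7/8) ← scaled code falls here ✓
  c: [7/8, 1/1) 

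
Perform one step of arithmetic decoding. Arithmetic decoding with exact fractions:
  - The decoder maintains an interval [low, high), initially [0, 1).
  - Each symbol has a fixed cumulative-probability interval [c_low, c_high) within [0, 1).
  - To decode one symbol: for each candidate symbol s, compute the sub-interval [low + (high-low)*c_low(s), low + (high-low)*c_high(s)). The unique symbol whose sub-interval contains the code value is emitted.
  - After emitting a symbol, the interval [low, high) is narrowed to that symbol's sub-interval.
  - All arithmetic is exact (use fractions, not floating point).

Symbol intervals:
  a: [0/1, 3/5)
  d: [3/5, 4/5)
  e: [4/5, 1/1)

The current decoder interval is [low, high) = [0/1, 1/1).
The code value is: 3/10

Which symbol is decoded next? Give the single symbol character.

Interval width = high − low = 1/1 − 0/1 = 1/1
Scaled code = (code − low) / width = (3/10 − 0/1) / 1/1 = 3/10
  a: [0/1, 3/5) ← scaled code falls here ✓
  d: [3/5, 4/5) 
  e: [4/5, 1/1) 

Answer: a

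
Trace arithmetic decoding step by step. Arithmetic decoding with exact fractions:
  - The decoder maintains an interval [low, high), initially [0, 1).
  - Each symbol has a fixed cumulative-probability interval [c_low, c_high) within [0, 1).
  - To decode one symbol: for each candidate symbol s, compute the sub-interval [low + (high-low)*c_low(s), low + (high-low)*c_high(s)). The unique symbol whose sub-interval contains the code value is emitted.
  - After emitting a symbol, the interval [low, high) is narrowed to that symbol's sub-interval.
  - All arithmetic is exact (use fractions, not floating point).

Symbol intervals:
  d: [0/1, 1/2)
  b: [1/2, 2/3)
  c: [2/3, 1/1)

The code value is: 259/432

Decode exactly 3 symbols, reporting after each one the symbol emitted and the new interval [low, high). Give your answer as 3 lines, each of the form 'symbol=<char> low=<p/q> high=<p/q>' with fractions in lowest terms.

Step 1: interval [0/1, 1/1), width = 1/1 - 0/1 = 1/1
  'd': [0/1 + 1/1*0/1, 0/1 + 1/1*1/2) = [0/1, 1/2)
  'b': [0/1 + 1/1*1/2, 0/1 + 1/1*2/3) = [1/2, 2/3) <- contains code 259/432
  'c': [0/1 + 1/1*2/3, 0/1 + 1/1*1/1) = [2/3, 1/1)
  emit 'b', narrow to [1/2, 2/3)
Step 2: interval [1/2, 2/3), width = 2/3 - 1/2 = 1/6
  'd': [1/2 + 1/6*0/1, 1/2 + 1/6*1/2) = [1/2, 7/12)
  'b': [1/2 + 1/6*1/2, 1/2 + 1/6*2/3) = [7/12, 11/18) <- contains code 259/432
  'c': [1/2 + 1/6*2/3, 1/2 + 1/6*1/1) = [11/18, 2/3)
  emit 'b', narrow to [7/12, 11/18)
Step 3: interval [7/12, 11/18), width = 11/18 - 7/12 = 1/36
  'd': [7/12 + 1/36*0/1, 7/12 + 1/36*1/2) = [7/12, 43/72)
  'b': [7/12 + 1/36*1/2, 7/12 + 1/36*2/3) = [43/72, 65/108) <- contains code 259/432
  'c': [7/12 + 1/36*2/3, 7/12 + 1/36*1/1) = [65/108, 11/18)
  emit 'b', narrow to [43/72, 65/108)

Answer: symbol=b low=1/2 high=2/3
symbol=b low=7/12 high=11/18
symbol=b low=43/72 high=65/108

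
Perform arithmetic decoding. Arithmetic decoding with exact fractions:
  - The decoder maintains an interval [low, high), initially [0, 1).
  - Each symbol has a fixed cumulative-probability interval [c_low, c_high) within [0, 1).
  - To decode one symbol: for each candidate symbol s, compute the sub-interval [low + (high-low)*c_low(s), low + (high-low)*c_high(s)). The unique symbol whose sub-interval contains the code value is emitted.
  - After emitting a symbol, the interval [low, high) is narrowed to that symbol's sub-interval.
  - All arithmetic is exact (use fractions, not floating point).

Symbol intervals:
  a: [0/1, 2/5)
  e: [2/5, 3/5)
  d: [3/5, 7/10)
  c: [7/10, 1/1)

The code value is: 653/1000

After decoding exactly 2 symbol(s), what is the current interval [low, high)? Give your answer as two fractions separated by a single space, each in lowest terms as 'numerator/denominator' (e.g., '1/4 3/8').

Step 1: interval [0/1, 1/1), width = 1/1 - 0/1 = 1/1
  'a': [0/1 + 1/1*0/1, 0/1 + 1/1*2/5) = [0/1, 2/5)
  'e': [0/1 + 1/1*2/5, 0/1 + 1/1*3/5) = [2/5, 3/5)
  'd': [0/1 + 1/1*3/5, 0/1 + 1/1*7/10) = [3/5, 7/10) <- contains code 653/1000
  'c': [0/1 + 1/1*7/10, 0/1 + 1/1*1/1) = [7/10, 1/1)
  emit 'd', narrow to [3/5, 7/10)
Step 2: interval [3/5, 7/10), width = 7/10 - 3/5 = 1/10
  'a': [3/5 + 1/10*0/1, 3/5 + 1/10*2/5) = [3/5, 16/25)
  'e': [3/5 + 1/10*2/5, 3/5 + 1/10*3/5) = [16/25, 33/50) <- contains code 653/1000
  'd': [3/5 + 1/10*3/5, 3/5 + 1/10*7/10) = [33/50, 67/100)
  'c': [3/5 + 1/10*7/10, 3/5 + 1/10*1/1) = [67/100, 7/10)
  emit 'e', narrow to [16/25, 33/50)

Answer: 16/25 33/50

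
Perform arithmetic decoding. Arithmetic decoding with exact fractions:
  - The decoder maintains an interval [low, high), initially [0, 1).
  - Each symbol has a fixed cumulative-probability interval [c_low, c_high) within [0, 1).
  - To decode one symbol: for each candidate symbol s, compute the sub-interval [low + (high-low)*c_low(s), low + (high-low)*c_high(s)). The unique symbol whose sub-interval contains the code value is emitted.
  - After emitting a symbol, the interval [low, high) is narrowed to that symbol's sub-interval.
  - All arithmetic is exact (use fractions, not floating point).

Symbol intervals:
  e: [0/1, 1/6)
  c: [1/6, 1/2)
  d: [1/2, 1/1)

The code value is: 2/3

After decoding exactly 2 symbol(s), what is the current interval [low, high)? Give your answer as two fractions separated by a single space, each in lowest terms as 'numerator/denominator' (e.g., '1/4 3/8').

Answer: 7/12 3/4

Derivation:
Step 1: interval [0/1, 1/1), width = 1/1 - 0/1 = 1/1
  'e': [0/1 + 1/1*0/1, 0/1 + 1/1*1/6) = [0/1, 1/6)
  'c': [0/1 + 1/1*1/6, 0/1 + 1/1*1/2) = [1/6, 1/2)
  'd': [0/1 + 1/1*1/2, 0/1 + 1/1*1/1) = [1/2, 1/1) <- contains code 2/3
  emit 'd', narrow to [1/2, 1/1)
Step 2: interval [1/2, 1/1), width = 1/1 - 1/2 = 1/2
  'e': [1/2 + 1/2*0/1, 1/2 + 1/2*1/6) = [1/2, 7/12)
  'c': [1/2 + 1/2*1/6, 1/2 + 1/2*1/2) = [7/12, 3/4) <- contains code 2/3
  'd': [1/2 + 1/2*1/2, 1/2 + 1/2*1/1) = [3/4, 1/1)
  emit 'c', narrow to [7/12, 3/4)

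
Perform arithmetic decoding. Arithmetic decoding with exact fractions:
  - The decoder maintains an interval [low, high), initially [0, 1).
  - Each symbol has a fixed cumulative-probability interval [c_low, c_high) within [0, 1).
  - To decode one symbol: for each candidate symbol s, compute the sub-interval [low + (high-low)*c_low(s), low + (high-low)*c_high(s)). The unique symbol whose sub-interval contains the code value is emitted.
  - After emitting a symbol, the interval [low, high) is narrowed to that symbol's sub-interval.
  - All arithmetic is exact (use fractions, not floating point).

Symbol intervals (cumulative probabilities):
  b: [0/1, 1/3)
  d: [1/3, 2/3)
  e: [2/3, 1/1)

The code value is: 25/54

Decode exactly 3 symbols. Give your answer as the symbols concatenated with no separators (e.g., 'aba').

Answer: ddb

Derivation:
Step 1: interval [0/1, 1/1), width = 1/1 - 0/1 = 1/1
  'b': [0/1 + 1/1*0/1, 0/1 + 1/1*1/3) = [0/1, 1/3)
  'd': [0/1 + 1/1*1/3, 0/1 + 1/1*2/3) = [1/3, 2/3) <- contains code 25/54
  'e': [0/1 + 1/1*2/3, 0/1 + 1/1*1/1) = [2/3, 1/1)
  emit 'd', narrow to [1/3, 2/3)
Step 2: interval [1/3, 2/3), width = 2/3 - 1/3 = 1/3
  'b': [1/3 + 1/3*0/1, 1/3 + 1/3*1/3) = [1/3, 4/9)
  'd': [1/3 + 1/3*1/3, 1/3 + 1/3*2/3) = [4/9, 5/9) <- contains code 25/54
  'e': [1/3 + 1/3*2/3, 1/3 + 1/3*1/1) = [5/9, 2/3)
  emit 'd', narrow to [4/9, 5/9)
Step 3: interval [4/9, 5/9), width = 5/9 - 4/9 = 1/9
  'b': [4/9 + 1/9*0/1, 4/9 + 1/9*1/3) = [4/9, 13/27) <- contains code 25/54
  'd': [4/9 + 1/9*1/3, 4/9 + 1/9*2/3) = [13/27, 14/27)
  'e': [4/9 + 1/9*2/3, 4/9 + 1/9*1/1) = [14/27, 5/9)
  emit 'b', narrow to [4/9, 13/27)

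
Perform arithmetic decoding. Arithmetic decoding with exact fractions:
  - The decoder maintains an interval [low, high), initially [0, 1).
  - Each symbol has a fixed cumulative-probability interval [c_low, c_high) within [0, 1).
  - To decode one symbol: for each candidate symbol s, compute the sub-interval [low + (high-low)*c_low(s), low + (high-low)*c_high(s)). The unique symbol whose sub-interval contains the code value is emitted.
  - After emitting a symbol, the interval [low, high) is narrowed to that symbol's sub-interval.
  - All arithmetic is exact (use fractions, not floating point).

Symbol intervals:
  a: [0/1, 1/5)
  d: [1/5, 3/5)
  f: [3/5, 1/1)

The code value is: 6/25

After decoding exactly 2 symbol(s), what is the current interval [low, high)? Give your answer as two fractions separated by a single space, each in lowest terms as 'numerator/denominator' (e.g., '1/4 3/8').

Answer: 1/5 7/25

Derivation:
Step 1: interval [0/1, 1/1), width = 1/1 - 0/1 = 1/1
  'a': [0/1 + 1/1*0/1, 0/1 + 1/1*1/5) = [0/1, 1/5)
  'd': [0/1 + 1/1*1/5, 0/1 + 1/1*3/5) = [1/5, 3/5) <- contains code 6/25
  'f': [0/1 + 1/1*3/5, 0/1 + 1/1*1/1) = [3/5, 1/1)
  emit 'd', narrow to [1/5, 3/5)
Step 2: interval [1/5, 3/5), width = 3/5 - 1/5 = 2/5
  'a': [1/5 + 2/5*0/1, 1/5 + 2/5*1/5) = [1/5, 7/25) <- contains code 6/25
  'd': [1/5 + 2/5*1/5, 1/5 + 2/5*3/5) = [7/25, 11/25)
  'f': [1/5 + 2/5*3/5, 1/5 + 2/5*1/1) = [11/25, 3/5)
  emit 'a', narrow to [1/5, 7/25)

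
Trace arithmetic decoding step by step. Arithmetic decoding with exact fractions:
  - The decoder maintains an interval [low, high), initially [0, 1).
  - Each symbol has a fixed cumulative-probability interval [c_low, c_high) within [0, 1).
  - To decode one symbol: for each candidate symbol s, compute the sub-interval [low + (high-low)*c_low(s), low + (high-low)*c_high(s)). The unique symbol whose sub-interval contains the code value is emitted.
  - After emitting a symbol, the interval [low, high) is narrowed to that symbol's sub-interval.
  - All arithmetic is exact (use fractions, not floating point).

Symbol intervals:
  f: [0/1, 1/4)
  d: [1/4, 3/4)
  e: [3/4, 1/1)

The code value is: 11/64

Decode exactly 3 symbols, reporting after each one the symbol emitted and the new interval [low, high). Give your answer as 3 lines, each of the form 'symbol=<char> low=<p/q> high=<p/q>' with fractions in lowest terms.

Step 1: interval [0/1, 1/1), width = 1/1 - 0/1 = 1/1
  'f': [0/1 + 1/1*0/1, 0/1 + 1/1*1/4) = [0/1, 1/4) <- contains code 11/64
  'd': [0/1 + 1/1*1/4, 0/1 + 1/1*3/4) = [1/4, 3/4)
  'e': [0/1 + 1/1*3/4, 0/1 + 1/1*1/1) = [3/4, 1/1)
  emit 'f', narrow to [0/1, 1/4)
Step 2: interval [0/1, 1/4), width = 1/4 - 0/1 = 1/4
  'f': [0/1 + 1/4*0/1, 0/1 + 1/4*1/4) = [0/1, 1/16)
  'd': [0/1 + 1/4*1/4, 0/1 + 1/4*3/4) = [1/16, 3/16) <- contains code 11/64
  'e': [0/1 + 1/4*3/4, 0/1 + 1/4*1/1) = [3/16, 1/4)
  emit 'd', narrow to [1/16, 3/16)
Step 3: interval [1/16, 3/16), width = 3/16 - 1/16 = 1/8
  'f': [1/16 + 1/8*0/1, 1/16 + 1/8*1/4) = [1/16, 3/32)
  'd': [1/16 + 1/8*1/4, 1/16 + 1/8*3/4) = [3/32, 5/32)
  'e': [1/16 + 1/8*3/4, 1/16 + 1/8*1/1) = [5/32, 3/16) <- contains code 11/64
  emit 'e', narrow to [5/32, 3/16)

Answer: symbol=f low=0/1 high=1/4
symbol=d low=1/16 high=3/16
symbol=e low=5/32 high=3/16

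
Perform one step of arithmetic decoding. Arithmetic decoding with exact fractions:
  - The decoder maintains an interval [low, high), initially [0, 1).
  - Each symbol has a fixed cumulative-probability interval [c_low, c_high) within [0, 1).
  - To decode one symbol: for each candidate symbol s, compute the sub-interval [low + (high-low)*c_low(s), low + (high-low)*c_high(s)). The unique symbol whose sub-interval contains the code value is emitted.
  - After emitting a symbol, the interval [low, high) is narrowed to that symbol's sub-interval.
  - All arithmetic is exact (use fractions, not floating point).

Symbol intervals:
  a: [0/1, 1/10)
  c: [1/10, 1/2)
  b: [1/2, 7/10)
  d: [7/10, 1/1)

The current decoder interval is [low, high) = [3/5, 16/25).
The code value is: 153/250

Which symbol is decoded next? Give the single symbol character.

Interval width = high − low = 16/25 − 3/5 = 1/25
Scaled code = (code − low) / width = (153/250 − 3/5) / 1/25 = 3/10
  a: [0/1, 1/10) 
  c: [1/10, 1/2) ← scaled code falls here ✓
  b: [1/2, 7/10) 
  d: [7/10, 1/1) 

Answer: c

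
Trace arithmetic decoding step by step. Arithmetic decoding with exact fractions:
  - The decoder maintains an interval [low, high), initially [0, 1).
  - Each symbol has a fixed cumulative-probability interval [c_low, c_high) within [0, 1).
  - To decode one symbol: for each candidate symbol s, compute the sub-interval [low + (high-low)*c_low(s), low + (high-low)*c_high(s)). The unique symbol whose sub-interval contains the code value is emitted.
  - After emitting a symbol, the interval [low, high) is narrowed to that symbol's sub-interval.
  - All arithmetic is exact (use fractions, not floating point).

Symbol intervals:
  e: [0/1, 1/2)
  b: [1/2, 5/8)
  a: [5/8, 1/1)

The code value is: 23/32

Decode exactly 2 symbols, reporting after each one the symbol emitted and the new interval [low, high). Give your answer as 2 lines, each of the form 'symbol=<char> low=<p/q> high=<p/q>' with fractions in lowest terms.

Answer: symbol=a low=5/8 high=1/1
symbol=e low=5/8 high=13/16

Derivation:
Step 1: interval [0/1, 1/1), width = 1/1 - 0/1 = 1/1
  'e': [0/1 + 1/1*0/1, 0/1 + 1/1*1/2) = [0/1, 1/2)
  'b': [0/1 + 1/1*1/2, 0/1 + 1/1*5/8) = [1/2, 5/8)
  'a': [0/1 + 1/1*5/8, 0/1 + 1/1*1/1) = [5/8, 1/1) <- contains code 23/32
  emit 'a', narrow to [5/8, 1/1)
Step 2: interval [5/8, 1/1), width = 1/1 - 5/8 = 3/8
  'e': [5/8 + 3/8*0/1, 5/8 + 3/8*1/2) = [5/8, 13/16) <- contains code 23/32
  'b': [5/8 + 3/8*1/2, 5/8 + 3/8*5/8) = [13/16, 55/64)
  'a': [5/8 + 3/8*5/8, 5/8 + 3/8*1/1) = [55/64, 1/1)
  emit 'e', narrow to [5/8, 13/16)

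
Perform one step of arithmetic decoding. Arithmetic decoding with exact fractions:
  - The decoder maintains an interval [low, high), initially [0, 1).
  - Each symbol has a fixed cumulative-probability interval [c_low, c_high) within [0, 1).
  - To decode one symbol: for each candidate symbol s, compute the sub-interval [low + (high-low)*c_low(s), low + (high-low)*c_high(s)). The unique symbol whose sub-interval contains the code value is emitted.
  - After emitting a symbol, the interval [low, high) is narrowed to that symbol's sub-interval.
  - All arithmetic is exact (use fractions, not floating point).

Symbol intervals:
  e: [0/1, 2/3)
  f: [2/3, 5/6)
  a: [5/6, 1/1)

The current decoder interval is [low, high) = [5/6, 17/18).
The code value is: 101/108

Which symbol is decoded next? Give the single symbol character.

Answer: a

Derivation:
Interval width = high − low = 17/18 − 5/6 = 1/9
Scaled code = (code − low) / width = (101/108 − 5/6) / 1/9 = 11/12
  e: [0/1, 2/3) 
  f: [2/3, 5/6) 
  a: [5/6, 1/1) ← scaled code falls here ✓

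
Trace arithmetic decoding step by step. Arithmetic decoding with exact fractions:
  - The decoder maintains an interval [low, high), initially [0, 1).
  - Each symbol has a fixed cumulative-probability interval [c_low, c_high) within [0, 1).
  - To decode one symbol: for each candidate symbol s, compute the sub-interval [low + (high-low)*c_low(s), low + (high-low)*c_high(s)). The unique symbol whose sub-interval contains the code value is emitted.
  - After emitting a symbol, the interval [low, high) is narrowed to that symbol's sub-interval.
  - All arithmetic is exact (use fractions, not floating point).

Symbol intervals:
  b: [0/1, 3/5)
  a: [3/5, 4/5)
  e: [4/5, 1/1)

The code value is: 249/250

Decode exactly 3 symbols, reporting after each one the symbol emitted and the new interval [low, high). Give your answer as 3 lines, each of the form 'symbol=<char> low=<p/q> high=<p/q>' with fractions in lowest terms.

Step 1: interval [0/1, 1/1), width = 1/1 - 0/1 = 1/1
  'b': [0/1 + 1/1*0/1, 0/1 + 1/1*3/5) = [0/1, 3/5)
  'a': [0/1 + 1/1*3/5, 0/1 + 1/1*4/5) = [3/5, 4/5)
  'e': [0/1 + 1/1*4/5, 0/1 + 1/1*1/1) = [4/5, 1/1) <- contains code 249/250
  emit 'e', narrow to [4/5, 1/1)
Step 2: interval [4/5, 1/1), width = 1/1 - 4/5 = 1/5
  'b': [4/5 + 1/5*0/1, 4/5 + 1/5*3/5) = [4/5, 23/25)
  'a': [4/5 + 1/5*3/5, 4/5 + 1/5*4/5) = [23/25, 24/25)
  'e': [4/5 + 1/5*4/5, 4/5 + 1/5*1/1) = [24/25, 1/1) <- contains code 249/250
  emit 'e', narrow to [24/25, 1/1)
Step 3: interval [24/25, 1/1), width = 1/1 - 24/25 = 1/25
  'b': [24/25 + 1/25*0/1, 24/25 + 1/25*3/5) = [24/25, 123/125)
  'a': [24/25 + 1/25*3/5, 24/25 + 1/25*4/5) = [123/125, 124/125)
  'e': [24/25 + 1/25*4/5, 24/25 + 1/25*1/1) = [124/125, 1/1) <- contains code 249/250
  emit 'e', narrow to [124/125, 1/1)

Answer: symbol=e low=4/5 high=1/1
symbol=e low=24/25 high=1/1
symbol=e low=124/125 high=1/1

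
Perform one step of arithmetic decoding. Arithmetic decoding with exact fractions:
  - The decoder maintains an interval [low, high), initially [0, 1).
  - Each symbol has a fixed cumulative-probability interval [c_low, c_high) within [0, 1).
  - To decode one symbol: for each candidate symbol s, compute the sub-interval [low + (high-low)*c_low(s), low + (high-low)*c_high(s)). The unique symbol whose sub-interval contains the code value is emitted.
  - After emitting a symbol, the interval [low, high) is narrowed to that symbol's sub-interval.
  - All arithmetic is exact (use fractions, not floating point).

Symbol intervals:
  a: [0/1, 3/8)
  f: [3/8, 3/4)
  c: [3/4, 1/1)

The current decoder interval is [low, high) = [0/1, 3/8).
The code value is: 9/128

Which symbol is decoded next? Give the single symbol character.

Answer: a

Derivation:
Interval width = high − low = 3/8 − 0/1 = 3/8
Scaled code = (code − low) / width = (9/128 − 0/1) / 3/8 = 3/16
  a: [0/1, 3/8) ← scaled code falls here ✓
  f: [3/8, 3/4) 
  c: [3/4, 1/1) 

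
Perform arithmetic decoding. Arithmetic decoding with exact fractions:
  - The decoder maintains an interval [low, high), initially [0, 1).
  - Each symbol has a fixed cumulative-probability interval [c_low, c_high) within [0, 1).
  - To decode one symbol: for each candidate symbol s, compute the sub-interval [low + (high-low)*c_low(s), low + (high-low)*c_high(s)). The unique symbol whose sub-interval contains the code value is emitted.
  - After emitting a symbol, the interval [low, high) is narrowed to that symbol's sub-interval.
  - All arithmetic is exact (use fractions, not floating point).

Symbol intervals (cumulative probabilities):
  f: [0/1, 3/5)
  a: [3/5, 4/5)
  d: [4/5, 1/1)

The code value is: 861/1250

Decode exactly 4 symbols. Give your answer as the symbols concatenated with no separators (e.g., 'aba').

Step 1: interval [0/1, 1/1), width = 1/1 - 0/1 = 1/1
  'f': [0/1 + 1/1*0/1, 0/1 + 1/1*3/5) = [0/1, 3/5)
  'a': [0/1 + 1/1*3/5, 0/1 + 1/1*4/5) = [3/5, 4/5) <- contains code 861/1250
  'd': [0/1 + 1/1*4/5, 0/1 + 1/1*1/1) = [4/5, 1/1)
  emit 'a', narrow to [3/5, 4/5)
Step 2: interval [3/5, 4/5), width = 4/5 - 3/5 = 1/5
  'f': [3/5 + 1/5*0/1, 3/5 + 1/5*3/5) = [3/5, 18/25) <- contains code 861/1250
  'a': [3/5 + 1/5*3/5, 3/5 + 1/5*4/5) = [18/25, 19/25)
  'd': [3/5 + 1/5*4/5, 3/5 + 1/5*1/1) = [19/25, 4/5)
  emit 'f', narrow to [3/5, 18/25)
Step 3: interval [3/5, 18/25), width = 18/25 - 3/5 = 3/25
  'f': [3/5 + 3/25*0/1, 3/5 + 3/25*3/5) = [3/5, 84/125)
  'a': [3/5 + 3/25*3/5, 3/5 + 3/25*4/5) = [84/125, 87/125) <- contains code 861/1250
  'd': [3/5 + 3/25*4/5, 3/5 + 3/25*1/1) = [87/125, 18/25)
  emit 'a', narrow to [84/125, 87/125)
Step 4: interval [84/125, 87/125), width = 87/125 - 84/125 = 3/125
  'f': [84/125 + 3/125*0/1, 84/125 + 3/125*3/5) = [84/125, 429/625)
  'a': [84/125 + 3/125*3/5, 84/125 + 3/125*4/5) = [429/625, 432/625) <- contains code 861/1250
  'd': [84/125 + 3/125*4/5, 84/125 + 3/125*1/1) = [432/625, 87/125)
  emit 'a', narrow to [429/625, 432/625)

Answer: afaa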